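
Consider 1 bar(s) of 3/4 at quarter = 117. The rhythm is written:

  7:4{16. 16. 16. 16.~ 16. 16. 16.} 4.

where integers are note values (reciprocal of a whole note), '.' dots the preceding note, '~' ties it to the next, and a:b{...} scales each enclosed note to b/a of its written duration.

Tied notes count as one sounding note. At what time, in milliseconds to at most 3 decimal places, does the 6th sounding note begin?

1. 0.0ms @ 0 + 109.89ms (3/14)
2. 109.89ms @ 3/14 + 109.89ms (3/14)
3. 219.78ms @ 3/7 + 109.89ms (3/14)
4. 329.67ms @ 9/14 + 219.78ms (3/7)
5. 549.451ms @ 15/14 + 109.89ms (3/14)
6. 659.341ms @ 9/7 + 109.89ms (3/14)
7. 769.231ms @ 3/2 + 769.231ms (3/2)

note 6 onset = 9/7b = 659.341ms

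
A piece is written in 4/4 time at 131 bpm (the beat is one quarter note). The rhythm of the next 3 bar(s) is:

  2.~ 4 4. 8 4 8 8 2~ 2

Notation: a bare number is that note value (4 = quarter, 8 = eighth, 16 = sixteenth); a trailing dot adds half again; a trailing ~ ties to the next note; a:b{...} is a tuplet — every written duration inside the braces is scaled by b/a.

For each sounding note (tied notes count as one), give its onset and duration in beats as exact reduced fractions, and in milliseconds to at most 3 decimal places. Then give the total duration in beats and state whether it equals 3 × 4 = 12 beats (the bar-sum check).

1) 0.0ms=0b +1832.061ms=4b
2) 1832.061ms=4b +687.023ms=3/2b
3) 2519.084ms=11/2b +229.008ms=1/2b
4) 2748.092ms=6b +458.015ms=1b
5) 3206.107ms=7b +229.008ms=1/2b
6) 3435.115ms=15/2b +229.008ms=1/2b
7) 3664.122ms=8b +1832.061ms=4b
Σ=12b of 12 (131bpm 4/4) — PASS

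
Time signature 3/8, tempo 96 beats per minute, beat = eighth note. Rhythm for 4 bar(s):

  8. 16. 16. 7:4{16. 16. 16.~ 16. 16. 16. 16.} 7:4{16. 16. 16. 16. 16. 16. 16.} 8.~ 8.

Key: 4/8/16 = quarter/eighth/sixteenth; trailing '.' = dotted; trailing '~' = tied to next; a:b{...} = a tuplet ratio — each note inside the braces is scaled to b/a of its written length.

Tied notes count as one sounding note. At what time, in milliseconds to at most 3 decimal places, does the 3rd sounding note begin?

note 3 onset = 9/4b = 1406.25ms

1. 0.0ms @ 0 + 937.5ms (3/2)
2. 937.5ms @ 3/2 + 468.75ms (3/4)
3. 1406.25ms @ 9/4 + 468.75ms (3/4)
4. 1875.0ms @ 3 + 267.857ms (3/7)
5. 2142.857ms @ 24/7 + 267.857ms (3/7)
6. 2410.714ms @ 27/7 + 535.714ms (6/7)
7. 2946.429ms @ 33/7 + 267.857ms (3/7)
8. 3214.286ms @ 36/7 + 267.857ms (3/7)
9. 3482.143ms @ 39/7 + 267.857ms (3/7)
10. 3750.0ms @ 6 + 267.857ms (3/7)
11. 4017.857ms @ 45/7 + 267.857ms (3/7)
12. 4285.714ms @ 48/7 + 267.857ms (3/7)
13. 4553.571ms @ 51/7 + 267.857ms (3/7)
14. 4821.429ms @ 54/7 + 267.857ms (3/7)
15. 5089.286ms @ 57/7 + 267.857ms (3/7)
16. 5357.143ms @ 60/7 + 267.857ms (3/7)
17. 5625.0ms @ 9 + 1875.0ms (3)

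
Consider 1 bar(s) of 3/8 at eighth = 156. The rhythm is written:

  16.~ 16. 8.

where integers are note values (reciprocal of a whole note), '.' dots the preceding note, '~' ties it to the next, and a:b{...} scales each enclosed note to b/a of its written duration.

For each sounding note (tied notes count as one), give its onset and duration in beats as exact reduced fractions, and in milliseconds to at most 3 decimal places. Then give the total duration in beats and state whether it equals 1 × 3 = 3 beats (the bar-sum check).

1) 0.0ms=0b +576.923ms=3/2b
2) 576.923ms=3/2b +576.923ms=3/2b
Σ=3b of 3 (156bpm 3/8) — PASS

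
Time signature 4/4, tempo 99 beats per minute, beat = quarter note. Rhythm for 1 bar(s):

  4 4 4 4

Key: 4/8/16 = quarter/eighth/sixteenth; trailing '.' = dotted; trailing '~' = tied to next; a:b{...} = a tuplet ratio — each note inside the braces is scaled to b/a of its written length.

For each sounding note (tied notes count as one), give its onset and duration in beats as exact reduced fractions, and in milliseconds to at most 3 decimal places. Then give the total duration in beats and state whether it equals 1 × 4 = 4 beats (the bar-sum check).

1) 0.0ms=0b +606.061ms=1b
2) 606.061ms=1b +606.061ms=1b
3) 1212.121ms=2b +606.061ms=1b
4) 1818.182ms=3b +606.061ms=1b
Σ=4b of 4 (99bpm 4/4) — PASS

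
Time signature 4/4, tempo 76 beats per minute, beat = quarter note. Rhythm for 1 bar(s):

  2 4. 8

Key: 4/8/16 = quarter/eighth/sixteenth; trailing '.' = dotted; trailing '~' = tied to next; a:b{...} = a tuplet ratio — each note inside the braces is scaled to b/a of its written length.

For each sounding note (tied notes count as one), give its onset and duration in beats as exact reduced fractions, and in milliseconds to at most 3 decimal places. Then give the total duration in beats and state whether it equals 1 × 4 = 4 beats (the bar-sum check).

1) 0.0ms=0b +1578.947ms=2b
2) 1578.947ms=2b +1184.211ms=3/2b
3) 2763.158ms=7/2b +394.737ms=1/2b
Σ=4b of 4 (76bpm 4/4) — PASS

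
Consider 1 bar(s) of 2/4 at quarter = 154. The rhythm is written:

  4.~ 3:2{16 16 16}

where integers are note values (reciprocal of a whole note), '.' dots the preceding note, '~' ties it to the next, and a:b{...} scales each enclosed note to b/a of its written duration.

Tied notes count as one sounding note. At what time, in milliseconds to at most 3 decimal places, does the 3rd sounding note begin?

note 3 onset = 11/6b = 714.286ms

1. 0.0ms @ 0 + 649.351ms (5/3)
2. 649.351ms @ 5/3 + 64.935ms (1/6)
3. 714.286ms @ 11/6 + 64.935ms (1/6)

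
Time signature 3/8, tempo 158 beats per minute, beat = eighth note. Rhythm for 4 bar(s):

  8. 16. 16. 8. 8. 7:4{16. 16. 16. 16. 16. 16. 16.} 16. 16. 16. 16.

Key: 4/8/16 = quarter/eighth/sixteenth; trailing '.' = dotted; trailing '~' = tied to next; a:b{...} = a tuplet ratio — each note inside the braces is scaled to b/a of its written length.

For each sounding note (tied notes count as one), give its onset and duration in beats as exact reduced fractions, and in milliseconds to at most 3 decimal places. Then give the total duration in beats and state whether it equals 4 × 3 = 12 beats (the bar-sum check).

1) 0.0ms=0b +569.62ms=3/2b
2) 569.62ms=3/2b +284.81ms=3/4b
3) 854.43ms=9/4b +284.81ms=3/4b
4) 1139.241ms=3b +569.62ms=3/2b
5) 1708.861ms=9/2b +569.62ms=3/2b
6) 2278.481ms=6b +162.749ms=3/7b
7) 2441.23ms=45/7b +162.749ms=3/7b
8) 2603.978ms=48/7b +162.749ms=3/7b
9) 2766.727ms=51/7b +162.749ms=3/7b
10) 2929.476ms=54/7b +162.749ms=3/7b
11) 3092.224ms=57/7b +162.749ms=3/7b
12) 3254.973ms=60/7b +162.749ms=3/7b
13) 3417.722ms=9b +284.81ms=3/4b
14) 3702.532ms=39/4b +284.81ms=3/4b
15) 3987.342ms=21/2b +284.81ms=3/4b
16) 4272.152ms=45/4b +284.81ms=3/4b
Σ=12b of 12 (158bpm 3/8) — PASS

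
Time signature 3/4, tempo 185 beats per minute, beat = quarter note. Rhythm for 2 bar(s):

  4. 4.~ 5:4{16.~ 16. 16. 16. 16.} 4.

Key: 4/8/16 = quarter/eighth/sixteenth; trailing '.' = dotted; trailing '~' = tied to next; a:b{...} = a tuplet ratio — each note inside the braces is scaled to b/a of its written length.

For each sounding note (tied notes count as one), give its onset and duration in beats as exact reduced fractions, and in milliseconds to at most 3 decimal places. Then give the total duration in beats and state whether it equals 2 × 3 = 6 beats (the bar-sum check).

1) 0.0ms=0b +486.486ms=3/2b
2) 486.486ms=3/2b +681.081ms=21/10b
3) 1167.568ms=18/5b +97.297ms=3/10b
4) 1264.865ms=39/10b +97.297ms=3/10b
5) 1362.162ms=21/5b +97.297ms=3/10b
6) 1459.459ms=9/2b +486.486ms=3/2b
Σ=6b of 6 (185bpm 3/4) — PASS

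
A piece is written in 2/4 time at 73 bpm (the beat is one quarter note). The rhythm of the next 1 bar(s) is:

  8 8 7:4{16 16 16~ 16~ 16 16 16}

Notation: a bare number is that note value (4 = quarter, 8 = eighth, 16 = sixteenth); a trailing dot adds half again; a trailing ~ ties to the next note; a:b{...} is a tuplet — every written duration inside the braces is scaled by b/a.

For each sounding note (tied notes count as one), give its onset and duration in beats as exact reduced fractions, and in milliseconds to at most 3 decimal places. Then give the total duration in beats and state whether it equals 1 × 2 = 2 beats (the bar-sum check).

1) 0.0ms=0b +410.959ms=1/2b
2) 410.959ms=1/2b +410.959ms=1/2b
3) 821.918ms=1b +117.417ms=1/7b
4) 939.335ms=8/7b +117.417ms=1/7b
5) 1056.751ms=9/7b +352.25ms=3/7b
6) 1409.002ms=12/7b +117.417ms=1/7b
7) 1526.419ms=13/7b +117.417ms=1/7b
Σ=2b of 2 (73bpm 2/4) — PASS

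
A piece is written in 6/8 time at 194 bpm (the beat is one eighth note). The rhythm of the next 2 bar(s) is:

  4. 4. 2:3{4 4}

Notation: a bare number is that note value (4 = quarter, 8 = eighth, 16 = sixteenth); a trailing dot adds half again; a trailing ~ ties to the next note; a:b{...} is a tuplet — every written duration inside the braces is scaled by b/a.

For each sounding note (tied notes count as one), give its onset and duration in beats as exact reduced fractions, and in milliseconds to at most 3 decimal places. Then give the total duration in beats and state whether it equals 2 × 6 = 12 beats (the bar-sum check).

1) 0.0ms=0b +927.835ms=3b
2) 927.835ms=3b +927.835ms=3b
3) 1855.67ms=6b +927.835ms=3b
4) 2783.505ms=9b +927.835ms=3b
Σ=12b of 12 (194bpm 6/8) — PASS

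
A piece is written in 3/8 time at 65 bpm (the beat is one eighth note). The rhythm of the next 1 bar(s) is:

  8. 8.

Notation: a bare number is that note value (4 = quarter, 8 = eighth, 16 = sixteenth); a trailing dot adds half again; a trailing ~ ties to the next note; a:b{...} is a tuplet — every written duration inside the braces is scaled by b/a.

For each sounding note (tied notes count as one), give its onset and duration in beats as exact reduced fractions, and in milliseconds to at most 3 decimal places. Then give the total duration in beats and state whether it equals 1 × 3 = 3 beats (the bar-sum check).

1) 0.0ms=0b +1384.615ms=3/2b
2) 1384.615ms=3/2b +1384.615ms=3/2b
Σ=3b of 3 (65bpm 3/8) — PASS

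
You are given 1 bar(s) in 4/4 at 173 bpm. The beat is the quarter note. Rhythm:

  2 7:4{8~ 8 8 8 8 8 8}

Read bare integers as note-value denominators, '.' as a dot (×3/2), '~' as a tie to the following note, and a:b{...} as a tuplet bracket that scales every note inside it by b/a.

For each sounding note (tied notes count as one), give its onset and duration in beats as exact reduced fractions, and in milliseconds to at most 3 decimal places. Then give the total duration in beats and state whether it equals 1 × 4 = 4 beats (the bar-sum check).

1) 0.0ms=0b +693.642ms=2b
2) 693.642ms=2b +198.183ms=4/7b
3) 891.825ms=18/7b +99.092ms=2/7b
4) 990.917ms=20/7b +99.092ms=2/7b
5) 1090.008ms=22/7b +99.092ms=2/7b
6) 1189.1ms=24/7b +99.092ms=2/7b
7) 1288.192ms=26/7b +99.092ms=2/7b
Σ=4b of 4 (173bpm 4/4) — PASS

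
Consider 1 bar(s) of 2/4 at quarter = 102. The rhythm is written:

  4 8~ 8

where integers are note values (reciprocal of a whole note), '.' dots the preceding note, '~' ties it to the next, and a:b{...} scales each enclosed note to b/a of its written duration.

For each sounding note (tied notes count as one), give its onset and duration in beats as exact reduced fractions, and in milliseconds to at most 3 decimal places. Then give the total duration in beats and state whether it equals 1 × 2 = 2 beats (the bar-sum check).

1) 0.0ms=0b +588.235ms=1b
2) 588.235ms=1b +588.235ms=1b
Σ=2b of 2 (102bpm 2/4) — PASS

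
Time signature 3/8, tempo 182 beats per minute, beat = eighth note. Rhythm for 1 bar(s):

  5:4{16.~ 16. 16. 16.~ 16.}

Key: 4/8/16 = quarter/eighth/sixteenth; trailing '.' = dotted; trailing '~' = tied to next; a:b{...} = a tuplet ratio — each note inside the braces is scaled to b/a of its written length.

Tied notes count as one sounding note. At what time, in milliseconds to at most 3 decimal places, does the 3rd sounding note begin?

1. 0.0ms @ 0 + 395.604ms (6/5)
2. 395.604ms @ 6/5 + 197.802ms (3/5)
3. 593.407ms @ 9/5 + 395.604ms (6/5)

note 3 onset = 9/5b = 593.407ms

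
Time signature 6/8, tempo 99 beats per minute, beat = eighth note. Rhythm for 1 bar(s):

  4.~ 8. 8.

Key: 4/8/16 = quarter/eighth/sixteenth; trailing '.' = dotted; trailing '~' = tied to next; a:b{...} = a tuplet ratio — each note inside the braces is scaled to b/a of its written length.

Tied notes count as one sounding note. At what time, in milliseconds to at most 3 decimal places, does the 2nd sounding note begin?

note 2 onset = 9/2b = 2727.273ms

1. 0.0ms @ 0 + 2727.273ms (9/2)
2. 2727.273ms @ 9/2 + 909.091ms (3/2)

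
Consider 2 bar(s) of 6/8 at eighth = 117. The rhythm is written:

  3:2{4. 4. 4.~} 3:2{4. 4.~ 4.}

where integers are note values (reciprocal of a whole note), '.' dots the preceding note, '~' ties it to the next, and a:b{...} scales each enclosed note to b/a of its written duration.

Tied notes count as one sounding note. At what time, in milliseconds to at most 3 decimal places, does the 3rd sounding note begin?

1. 0.0ms @ 0 + 1025.641ms (2)
2. 1025.641ms @ 2 + 1025.641ms (2)
3. 2051.282ms @ 4 + 2051.282ms (4)
4. 4102.564ms @ 8 + 2051.282ms (4)

note 3 onset = 4b = 2051.282ms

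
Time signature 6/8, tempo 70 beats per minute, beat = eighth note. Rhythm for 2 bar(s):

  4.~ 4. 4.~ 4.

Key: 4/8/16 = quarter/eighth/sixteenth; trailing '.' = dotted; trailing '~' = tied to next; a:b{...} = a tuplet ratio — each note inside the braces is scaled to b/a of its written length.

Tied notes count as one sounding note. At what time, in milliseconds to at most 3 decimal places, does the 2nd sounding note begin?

note 2 onset = 6b = 5142.857ms

1. 0.0ms @ 0 + 5142.857ms (6)
2. 5142.857ms @ 6 + 5142.857ms (6)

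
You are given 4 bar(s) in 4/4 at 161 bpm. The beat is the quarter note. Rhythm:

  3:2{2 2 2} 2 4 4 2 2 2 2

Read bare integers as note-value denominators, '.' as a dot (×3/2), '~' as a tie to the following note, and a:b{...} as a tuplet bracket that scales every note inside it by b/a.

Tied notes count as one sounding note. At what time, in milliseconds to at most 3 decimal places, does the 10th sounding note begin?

note 10 onset = 14b = 5217.391ms

1. 0.0ms @ 0 + 496.894ms (4/3)
2. 496.894ms @ 4/3 + 496.894ms (4/3)
3. 993.789ms @ 8/3 + 496.894ms (4/3)
4. 1490.683ms @ 4 + 745.342ms (2)
5. 2236.025ms @ 6 + 372.671ms (1)
6. 2608.696ms @ 7 + 372.671ms (1)
7. 2981.366ms @ 8 + 745.342ms (2)
8. 3726.708ms @ 10 + 745.342ms (2)
9. 4472.05ms @ 12 + 745.342ms (2)
10. 5217.391ms @ 14 + 745.342ms (2)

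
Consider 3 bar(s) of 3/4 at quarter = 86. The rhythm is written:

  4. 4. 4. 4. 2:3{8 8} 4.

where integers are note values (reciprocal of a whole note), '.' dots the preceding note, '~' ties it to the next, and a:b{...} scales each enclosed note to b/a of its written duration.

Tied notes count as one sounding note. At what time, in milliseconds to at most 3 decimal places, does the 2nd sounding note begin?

note 2 onset = 3/2b = 1046.512ms

1. 0.0ms @ 0 + 1046.512ms (3/2)
2. 1046.512ms @ 3/2 + 1046.512ms (3/2)
3. 2093.023ms @ 3 + 1046.512ms (3/2)
4. 3139.535ms @ 9/2 + 1046.512ms (3/2)
5. 4186.047ms @ 6 + 523.256ms (3/4)
6. 4709.302ms @ 27/4 + 523.256ms (3/4)
7. 5232.558ms @ 15/2 + 1046.512ms (3/2)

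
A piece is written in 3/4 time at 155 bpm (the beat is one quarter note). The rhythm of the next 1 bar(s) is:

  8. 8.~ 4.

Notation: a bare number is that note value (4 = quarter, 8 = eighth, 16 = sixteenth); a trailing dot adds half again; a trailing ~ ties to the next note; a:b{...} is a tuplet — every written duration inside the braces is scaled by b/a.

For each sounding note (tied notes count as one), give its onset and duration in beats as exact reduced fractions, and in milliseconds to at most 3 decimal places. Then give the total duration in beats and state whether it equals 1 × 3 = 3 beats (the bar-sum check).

1) 0.0ms=0b +290.323ms=3/4b
2) 290.323ms=3/4b +870.968ms=9/4b
Σ=3b of 3 (155bpm 3/4) — PASS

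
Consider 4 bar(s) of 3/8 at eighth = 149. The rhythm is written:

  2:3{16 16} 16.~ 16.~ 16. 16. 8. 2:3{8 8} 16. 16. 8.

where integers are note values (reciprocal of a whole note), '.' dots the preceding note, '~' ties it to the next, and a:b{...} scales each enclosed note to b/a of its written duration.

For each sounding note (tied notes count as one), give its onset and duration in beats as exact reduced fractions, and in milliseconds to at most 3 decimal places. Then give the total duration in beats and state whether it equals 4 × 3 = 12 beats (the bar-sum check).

1) 0.0ms=0b +302.013ms=3/4b
2) 302.013ms=3/4b +302.013ms=3/4b
3) 604.027ms=3/2b +906.04ms=9/4b
4) 1510.067ms=15/4b +302.013ms=3/4b
5) 1812.081ms=9/2b +604.027ms=3/2b
6) 2416.107ms=6b +604.027ms=3/2b
7) 3020.134ms=15/2b +604.027ms=3/2b
8) 3624.161ms=9b +302.013ms=3/4b
9) 3926.174ms=39/4b +302.013ms=3/4b
10) 4228.188ms=21/2b +604.027ms=3/2b
Σ=12b of 12 (149bpm 3/8) — PASS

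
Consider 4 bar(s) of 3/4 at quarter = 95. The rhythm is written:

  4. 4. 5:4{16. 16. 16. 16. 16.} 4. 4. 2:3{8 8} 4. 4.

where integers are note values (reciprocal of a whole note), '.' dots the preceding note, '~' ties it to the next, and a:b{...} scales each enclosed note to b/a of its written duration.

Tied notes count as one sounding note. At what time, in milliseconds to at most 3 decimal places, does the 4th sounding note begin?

note 4 onset = 33/10b = 2084.211ms

1. 0.0ms @ 0 + 947.368ms (3/2)
2. 947.368ms @ 3/2 + 947.368ms (3/2)
3. 1894.737ms @ 3 + 189.474ms (3/10)
4. 2084.211ms @ 33/10 + 189.474ms (3/10)
5. 2273.684ms @ 18/5 + 189.474ms (3/10)
6. 2463.158ms @ 39/10 + 189.474ms (3/10)
7. 2652.632ms @ 21/5 + 189.474ms (3/10)
8. 2842.105ms @ 9/2 + 947.368ms (3/2)
9. 3789.474ms @ 6 + 947.368ms (3/2)
10. 4736.842ms @ 15/2 + 473.684ms (3/4)
11. 5210.526ms @ 33/4 + 473.684ms (3/4)
12. 5684.211ms @ 9 + 947.368ms (3/2)
13. 6631.579ms @ 21/2 + 947.368ms (3/2)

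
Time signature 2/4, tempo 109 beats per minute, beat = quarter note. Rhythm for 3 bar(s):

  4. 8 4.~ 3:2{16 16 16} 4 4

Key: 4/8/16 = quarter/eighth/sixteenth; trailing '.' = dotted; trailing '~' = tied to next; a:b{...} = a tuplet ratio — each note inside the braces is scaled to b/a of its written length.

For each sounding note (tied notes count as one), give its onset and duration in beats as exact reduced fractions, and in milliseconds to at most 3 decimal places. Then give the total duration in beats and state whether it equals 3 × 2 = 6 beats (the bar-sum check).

1) 0.0ms=0b +825.688ms=3/2b
2) 825.688ms=3/2b +275.229ms=1/2b
3) 1100.917ms=2b +917.431ms=5/3b
4) 2018.349ms=11/3b +91.743ms=1/6b
5) 2110.092ms=23/6b +91.743ms=1/6b
6) 2201.835ms=4b +550.459ms=1b
7) 2752.294ms=5b +550.459ms=1b
Σ=6b of 6 (109bpm 2/4) — PASS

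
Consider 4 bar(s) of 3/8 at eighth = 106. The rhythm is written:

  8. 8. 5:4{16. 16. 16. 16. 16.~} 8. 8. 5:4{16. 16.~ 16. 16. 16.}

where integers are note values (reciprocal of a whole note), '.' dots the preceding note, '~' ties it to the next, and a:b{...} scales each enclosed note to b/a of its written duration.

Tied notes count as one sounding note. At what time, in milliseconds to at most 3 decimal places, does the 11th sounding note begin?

1. 0.0ms @ 0 + 849.057ms (3/2)
2. 849.057ms @ 3/2 + 849.057ms (3/2)
3. 1698.113ms @ 3 + 339.623ms (3/5)
4. 2037.736ms @ 18/5 + 339.623ms (3/5)
5. 2377.358ms @ 21/5 + 339.623ms (3/5)
6. 2716.981ms @ 24/5 + 339.623ms (3/5)
7. 3056.604ms @ 27/5 + 1188.679ms (21/10)
8. 4245.283ms @ 15/2 + 849.057ms (3/2)
9. 5094.34ms @ 9 + 339.623ms (3/5)
10. 5433.962ms @ 48/5 + 679.245ms (6/5)
11. 6113.208ms @ 54/5 + 339.623ms (3/5)
12. 6452.83ms @ 57/5 + 339.623ms (3/5)

note 11 onset = 54/5b = 6113.208ms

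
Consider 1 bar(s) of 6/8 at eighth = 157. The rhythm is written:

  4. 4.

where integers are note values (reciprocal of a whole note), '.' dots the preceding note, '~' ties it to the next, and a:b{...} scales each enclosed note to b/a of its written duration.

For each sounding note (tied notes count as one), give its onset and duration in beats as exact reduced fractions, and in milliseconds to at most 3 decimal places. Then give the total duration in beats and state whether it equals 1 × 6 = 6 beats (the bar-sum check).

1) 0.0ms=0b +1146.497ms=3b
2) 1146.497ms=3b +1146.497ms=3b
Σ=6b of 6 (157bpm 6/8) — PASS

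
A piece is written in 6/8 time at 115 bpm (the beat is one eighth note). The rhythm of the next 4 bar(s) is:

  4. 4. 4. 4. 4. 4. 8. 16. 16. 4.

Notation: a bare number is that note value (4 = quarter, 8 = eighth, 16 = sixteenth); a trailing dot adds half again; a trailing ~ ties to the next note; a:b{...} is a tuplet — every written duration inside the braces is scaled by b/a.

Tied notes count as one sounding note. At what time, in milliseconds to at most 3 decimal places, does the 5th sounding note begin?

note 5 onset = 12b = 6260.87ms

1. 0.0ms @ 0 + 1565.217ms (3)
2. 1565.217ms @ 3 + 1565.217ms (3)
3. 3130.435ms @ 6 + 1565.217ms (3)
4. 4695.652ms @ 9 + 1565.217ms (3)
5. 6260.87ms @ 12 + 1565.217ms (3)
6. 7826.087ms @ 15 + 1565.217ms (3)
7. 9391.304ms @ 18 + 782.609ms (3/2)
8. 10173.913ms @ 39/2 + 391.304ms (3/4)
9. 10565.217ms @ 81/4 + 391.304ms (3/4)
10. 10956.522ms @ 21 + 1565.217ms (3)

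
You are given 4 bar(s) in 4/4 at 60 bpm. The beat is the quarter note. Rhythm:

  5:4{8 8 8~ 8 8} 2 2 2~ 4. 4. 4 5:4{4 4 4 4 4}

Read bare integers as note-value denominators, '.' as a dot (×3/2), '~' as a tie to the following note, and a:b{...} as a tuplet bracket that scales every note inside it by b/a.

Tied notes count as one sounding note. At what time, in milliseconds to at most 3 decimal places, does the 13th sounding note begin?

1. 0.0ms @ 0 + 400.0ms (2/5)
2. 400.0ms @ 2/5 + 400.0ms (2/5)
3. 800.0ms @ 4/5 + 800.0ms (4/5)
4. 1600.0ms @ 8/5 + 400.0ms (2/5)
5. 2000.0ms @ 2 + 2000.0ms (2)
6. 4000.0ms @ 4 + 2000.0ms (2)
7. 6000.0ms @ 6 + 3500.0ms (7/2)
8. 9500.0ms @ 19/2 + 1500.0ms (3/2)
9. 11000.0ms @ 11 + 1000.0ms (1)
10. 12000.0ms @ 12 + 800.0ms (4/5)
11. 12800.0ms @ 64/5 + 800.0ms (4/5)
12. 13600.0ms @ 68/5 + 800.0ms (4/5)
13. 14400.0ms @ 72/5 + 800.0ms (4/5)
14. 15200.0ms @ 76/5 + 800.0ms (4/5)

note 13 onset = 72/5b = 14400.0ms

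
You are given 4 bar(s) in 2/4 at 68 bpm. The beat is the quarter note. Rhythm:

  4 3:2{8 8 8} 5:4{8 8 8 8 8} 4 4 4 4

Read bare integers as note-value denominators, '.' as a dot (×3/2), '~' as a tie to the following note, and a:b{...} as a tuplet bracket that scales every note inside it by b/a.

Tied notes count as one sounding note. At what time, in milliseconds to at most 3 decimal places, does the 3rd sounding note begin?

1. 0.0ms @ 0 + 882.353ms (1)
2. 882.353ms @ 1 + 294.118ms (1/3)
3. 1176.471ms @ 4/3 + 294.118ms (1/3)
4. 1470.588ms @ 5/3 + 294.118ms (1/3)
5. 1764.706ms @ 2 + 352.941ms (2/5)
6. 2117.647ms @ 12/5 + 352.941ms (2/5)
7. 2470.588ms @ 14/5 + 352.941ms (2/5)
8. 2823.529ms @ 16/5 + 352.941ms (2/5)
9. 3176.471ms @ 18/5 + 352.941ms (2/5)
10. 3529.412ms @ 4 + 882.353ms (1)
11. 4411.765ms @ 5 + 882.353ms (1)
12. 5294.118ms @ 6 + 882.353ms (1)
13. 6176.471ms @ 7 + 882.353ms (1)

note 3 onset = 4/3b = 1176.471ms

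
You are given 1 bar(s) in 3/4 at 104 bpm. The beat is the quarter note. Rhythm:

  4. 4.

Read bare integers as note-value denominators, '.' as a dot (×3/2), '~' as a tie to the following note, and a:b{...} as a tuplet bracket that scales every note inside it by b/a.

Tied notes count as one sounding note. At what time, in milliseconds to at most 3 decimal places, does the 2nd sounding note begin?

1. 0.0ms @ 0 + 865.385ms (3/2)
2. 865.385ms @ 3/2 + 865.385ms (3/2)

note 2 onset = 3/2b = 865.385ms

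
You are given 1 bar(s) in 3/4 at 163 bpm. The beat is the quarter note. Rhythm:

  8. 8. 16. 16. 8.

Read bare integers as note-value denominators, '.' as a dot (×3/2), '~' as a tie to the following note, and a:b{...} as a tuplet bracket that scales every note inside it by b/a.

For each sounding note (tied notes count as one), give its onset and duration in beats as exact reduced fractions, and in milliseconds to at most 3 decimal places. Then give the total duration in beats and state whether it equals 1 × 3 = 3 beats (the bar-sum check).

1) 0.0ms=0b +276.074ms=3/4b
2) 276.074ms=3/4b +276.074ms=3/4b
3) 552.147ms=3/2b +138.037ms=3/8b
4) 690.184ms=15/8b +138.037ms=3/8b
5) 828.221ms=9/4b +276.074ms=3/4b
Σ=3b of 3 (163bpm 3/4) — PASS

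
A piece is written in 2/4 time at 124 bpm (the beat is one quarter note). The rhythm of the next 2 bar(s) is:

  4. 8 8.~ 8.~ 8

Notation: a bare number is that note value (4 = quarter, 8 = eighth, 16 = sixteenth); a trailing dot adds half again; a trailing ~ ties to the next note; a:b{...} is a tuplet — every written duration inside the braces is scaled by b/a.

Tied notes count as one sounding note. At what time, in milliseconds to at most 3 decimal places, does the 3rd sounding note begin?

1. 0.0ms @ 0 + 725.806ms (3/2)
2. 725.806ms @ 3/2 + 241.935ms (1/2)
3. 967.742ms @ 2 + 967.742ms (2)

note 3 onset = 2b = 967.742ms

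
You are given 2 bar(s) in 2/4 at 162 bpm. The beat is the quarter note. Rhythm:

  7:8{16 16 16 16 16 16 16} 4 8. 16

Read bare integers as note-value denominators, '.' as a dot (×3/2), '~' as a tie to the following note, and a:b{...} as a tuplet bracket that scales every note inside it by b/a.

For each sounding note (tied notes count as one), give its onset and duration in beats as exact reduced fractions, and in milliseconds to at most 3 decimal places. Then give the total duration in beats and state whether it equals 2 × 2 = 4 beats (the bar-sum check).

1) 0.0ms=0b +105.82ms=2/7b
2) 105.82ms=2/7b +105.82ms=2/7b
3) 211.64ms=4/7b +105.82ms=2/7b
4) 317.46ms=6/7b +105.82ms=2/7b
5) 423.28ms=8/7b +105.82ms=2/7b
6) 529.101ms=10/7b +105.82ms=2/7b
7) 634.921ms=12/7b +105.82ms=2/7b
8) 740.741ms=2b +370.37ms=1b
9) 1111.111ms=3b +277.778ms=3/4b
10) 1388.889ms=15/4b +92.593ms=1/4b
Σ=4b of 4 (162bpm 2/4) — PASS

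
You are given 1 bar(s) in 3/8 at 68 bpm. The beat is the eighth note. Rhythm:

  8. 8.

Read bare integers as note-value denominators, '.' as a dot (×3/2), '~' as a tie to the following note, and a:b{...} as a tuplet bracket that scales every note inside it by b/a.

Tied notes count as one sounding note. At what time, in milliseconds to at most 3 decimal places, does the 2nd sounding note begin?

note 2 onset = 3/2b = 1323.529ms

1. 0.0ms @ 0 + 1323.529ms (3/2)
2. 1323.529ms @ 3/2 + 1323.529ms (3/2)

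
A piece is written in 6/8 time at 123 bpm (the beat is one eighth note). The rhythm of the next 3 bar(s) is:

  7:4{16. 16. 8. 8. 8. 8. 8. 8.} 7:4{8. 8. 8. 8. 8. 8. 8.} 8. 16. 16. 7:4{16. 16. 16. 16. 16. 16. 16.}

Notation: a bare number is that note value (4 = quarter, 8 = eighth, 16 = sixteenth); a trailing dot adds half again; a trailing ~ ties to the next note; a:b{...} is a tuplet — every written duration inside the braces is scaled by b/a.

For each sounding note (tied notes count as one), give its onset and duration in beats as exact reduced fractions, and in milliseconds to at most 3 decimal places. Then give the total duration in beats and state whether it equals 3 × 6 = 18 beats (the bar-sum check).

1) 0.0ms=0b +209.059ms=3/7b
2) 209.059ms=3/7b +209.059ms=3/7b
3) 418.118ms=6/7b +418.118ms=6/7b
4) 836.237ms=12/7b +418.118ms=6/7b
5) 1254.355ms=18/7b +418.118ms=6/7b
6) 1672.474ms=24/7b +418.118ms=6/7b
7) 2090.592ms=30/7b +418.118ms=6/7b
8) 2508.711ms=36/7b +418.118ms=6/7b
9) 2926.829ms=6b +418.118ms=6/7b
10) 3344.948ms=48/7b +418.118ms=6/7b
11) 3763.066ms=54/7b +418.118ms=6/7b
12) 4181.185ms=60/7b +418.118ms=6/7b
13) 4599.303ms=66/7b +418.118ms=6/7b
14) 5017.422ms=72/7b +418.118ms=6/7b
15) 5435.54ms=78/7b +418.118ms=6/7b
16) 5853.659ms=12b +731.707ms=3/2b
17) 6585.366ms=27/2b +365.854ms=3/4b
18) 6951.22ms=57/4b +365.854ms=3/4b
19) 7317.073ms=15b +209.059ms=3/7b
20) 7526.132ms=108/7b +209.059ms=3/7b
21) 7735.192ms=111/7b +209.059ms=3/7b
22) 7944.251ms=114/7b +209.059ms=3/7b
23) 8153.31ms=117/7b +209.059ms=3/7b
24) 8362.369ms=120/7b +209.059ms=3/7b
25) 8571.429ms=123/7b +209.059ms=3/7b
Σ=18b of 18 (123bpm 6/8) — PASS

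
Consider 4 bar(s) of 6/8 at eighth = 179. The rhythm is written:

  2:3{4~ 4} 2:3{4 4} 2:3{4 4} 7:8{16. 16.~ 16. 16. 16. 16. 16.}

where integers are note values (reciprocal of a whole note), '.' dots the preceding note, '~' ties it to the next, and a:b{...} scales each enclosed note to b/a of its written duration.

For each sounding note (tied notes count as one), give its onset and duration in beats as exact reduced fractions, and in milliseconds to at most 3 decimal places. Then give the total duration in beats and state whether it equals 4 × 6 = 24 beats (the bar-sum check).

1) 0.0ms=0b +2011.173ms=6b
2) 2011.173ms=6b +1005.587ms=3b
3) 3016.76ms=9b +1005.587ms=3b
4) 4022.346ms=12b +1005.587ms=3b
5) 5027.933ms=15b +1005.587ms=3b
6) 6033.52ms=18b +287.31ms=6/7b
7) 6320.83ms=132/7b +574.621ms=12/7b
8) 6895.451ms=144/7b +287.31ms=6/7b
9) 7182.761ms=150/7b +287.31ms=6/7b
10) 7470.072ms=156/7b +287.31ms=6/7b
11) 7757.382ms=162/7b +287.31ms=6/7b
Σ=24b of 24 (179bpm 6/8) — PASS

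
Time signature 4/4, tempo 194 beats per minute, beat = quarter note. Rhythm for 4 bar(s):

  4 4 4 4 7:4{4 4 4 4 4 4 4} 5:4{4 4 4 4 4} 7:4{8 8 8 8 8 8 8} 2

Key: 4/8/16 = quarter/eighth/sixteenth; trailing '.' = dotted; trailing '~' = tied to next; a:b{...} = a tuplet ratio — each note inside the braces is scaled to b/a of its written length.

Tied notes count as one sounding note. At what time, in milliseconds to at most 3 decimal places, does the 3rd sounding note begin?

1. 0.0ms @ 0 + 309.278ms (1)
2. 309.278ms @ 1 + 309.278ms (1)
3. 618.557ms @ 2 + 309.278ms (1)
4. 927.835ms @ 3 + 309.278ms (1)
5. 1237.113ms @ 4 + 176.73ms (4/7)
6. 1413.844ms @ 32/7 + 176.73ms (4/7)
7. 1590.574ms @ 36/7 + 176.73ms (4/7)
8. 1767.305ms @ 40/7 + 176.73ms (4/7)
9. 1944.035ms @ 44/7 + 176.73ms (4/7)
10. 2120.766ms @ 48/7 + 176.73ms (4/7)
11. 2297.496ms @ 52/7 + 176.73ms (4/7)
12. 2474.227ms @ 8 + 247.423ms (4/5)
13. 2721.649ms @ 44/5 + 247.423ms (4/5)
14. 2969.072ms @ 48/5 + 247.423ms (4/5)
15. 3216.495ms @ 52/5 + 247.423ms (4/5)
16. 3463.918ms @ 56/5 + 247.423ms (4/5)
17. 3711.34ms @ 12 + 88.365ms (2/7)
18. 3799.705ms @ 86/7 + 88.365ms (2/7)
19. 3888.071ms @ 88/7 + 88.365ms (2/7)
20. 3976.436ms @ 90/7 + 88.365ms (2/7)
21. 4064.801ms @ 92/7 + 88.365ms (2/7)
22. 4153.166ms @ 94/7 + 88.365ms (2/7)
23. 4241.532ms @ 96/7 + 88.365ms (2/7)
24. 4329.897ms @ 14 + 618.557ms (2)

note 3 onset = 2b = 618.557ms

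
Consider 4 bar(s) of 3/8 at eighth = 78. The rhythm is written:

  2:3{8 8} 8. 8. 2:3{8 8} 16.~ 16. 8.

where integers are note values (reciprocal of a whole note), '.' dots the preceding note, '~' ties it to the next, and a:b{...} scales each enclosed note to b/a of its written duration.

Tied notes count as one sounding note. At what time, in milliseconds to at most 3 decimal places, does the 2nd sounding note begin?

1. 0.0ms @ 0 + 1153.846ms (3/2)
2. 1153.846ms @ 3/2 + 1153.846ms (3/2)
3. 2307.692ms @ 3 + 1153.846ms (3/2)
4. 3461.538ms @ 9/2 + 1153.846ms (3/2)
5. 4615.385ms @ 6 + 1153.846ms (3/2)
6. 5769.231ms @ 15/2 + 1153.846ms (3/2)
7. 6923.077ms @ 9 + 1153.846ms (3/2)
8. 8076.923ms @ 21/2 + 1153.846ms (3/2)

note 2 onset = 3/2b = 1153.846ms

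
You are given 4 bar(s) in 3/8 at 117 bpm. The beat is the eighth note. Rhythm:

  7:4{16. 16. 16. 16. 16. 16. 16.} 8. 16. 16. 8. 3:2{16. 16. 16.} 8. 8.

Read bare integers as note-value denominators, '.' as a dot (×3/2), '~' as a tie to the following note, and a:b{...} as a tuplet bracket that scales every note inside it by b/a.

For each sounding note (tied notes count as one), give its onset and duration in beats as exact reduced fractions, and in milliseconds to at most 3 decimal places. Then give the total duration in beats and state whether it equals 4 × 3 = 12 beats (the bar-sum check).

1) 0.0ms=0b +219.78ms=3/7b
2) 219.78ms=3/7b +219.78ms=3/7b
3) 439.56ms=6/7b +219.78ms=3/7b
4) 659.341ms=9/7b +219.78ms=3/7b
5) 879.121ms=12/7b +219.78ms=3/7b
6) 1098.901ms=15/7b +219.78ms=3/7b
7) 1318.681ms=18/7b +219.78ms=3/7b
8) 1538.462ms=3b +769.231ms=3/2b
9) 2307.692ms=9/2b +384.615ms=3/4b
10) 2692.308ms=21/4b +384.615ms=3/4b
11) 3076.923ms=6b +769.231ms=3/2b
12) 3846.154ms=15/2b +256.41ms=1/2b
13) 4102.564ms=8b +256.41ms=1/2b
14) 4358.974ms=17/2b +256.41ms=1/2b
15) 4615.385ms=9b +769.231ms=3/2b
16) 5384.615ms=21/2b +769.231ms=3/2b
Σ=12b of 12 (117bpm 3/8) — PASS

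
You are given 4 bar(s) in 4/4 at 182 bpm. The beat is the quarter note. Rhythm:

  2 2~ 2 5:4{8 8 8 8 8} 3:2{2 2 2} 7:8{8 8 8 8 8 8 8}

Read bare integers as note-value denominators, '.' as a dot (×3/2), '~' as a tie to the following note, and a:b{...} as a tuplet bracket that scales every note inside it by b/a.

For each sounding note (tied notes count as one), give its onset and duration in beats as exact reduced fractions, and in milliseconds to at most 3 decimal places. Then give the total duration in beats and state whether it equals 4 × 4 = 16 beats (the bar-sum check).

1) 0.0ms=0b +659.341ms=2b
2) 659.341ms=2b +1318.681ms=4b
3) 1978.022ms=6b +131.868ms=2/5b
4) 2109.89ms=32/5b +131.868ms=2/5b
5) 2241.758ms=34/5b +131.868ms=2/5b
6) 2373.626ms=36/5b +131.868ms=2/5b
7) 2505.495ms=38/5b +131.868ms=2/5b
8) 2637.363ms=8b +439.56ms=4/3b
9) 3076.923ms=28/3b +439.56ms=4/3b
10) 3516.484ms=32/3b +439.56ms=4/3b
11) 3956.044ms=12b +188.383ms=4/7b
12) 4144.427ms=88/7b +188.383ms=4/7b
13) 4332.81ms=92/7b +188.383ms=4/7b
14) 4521.193ms=96/7b +188.383ms=4/7b
15) 4709.576ms=100/7b +188.383ms=4/7b
16) 4897.959ms=104/7b +188.383ms=4/7b
17) 5086.342ms=108/7b +188.383ms=4/7b
Σ=16b of 16 (182bpm 4/4) — PASS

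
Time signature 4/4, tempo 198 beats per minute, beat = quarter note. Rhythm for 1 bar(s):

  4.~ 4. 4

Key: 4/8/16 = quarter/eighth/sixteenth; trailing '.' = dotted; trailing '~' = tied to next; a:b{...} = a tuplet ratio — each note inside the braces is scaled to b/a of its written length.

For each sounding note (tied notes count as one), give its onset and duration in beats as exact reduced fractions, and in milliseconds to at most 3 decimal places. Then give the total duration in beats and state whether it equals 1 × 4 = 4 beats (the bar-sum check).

1) 0.0ms=0b +909.091ms=3b
2) 909.091ms=3b +303.03ms=1b
Σ=4b of 4 (198bpm 4/4) — PASS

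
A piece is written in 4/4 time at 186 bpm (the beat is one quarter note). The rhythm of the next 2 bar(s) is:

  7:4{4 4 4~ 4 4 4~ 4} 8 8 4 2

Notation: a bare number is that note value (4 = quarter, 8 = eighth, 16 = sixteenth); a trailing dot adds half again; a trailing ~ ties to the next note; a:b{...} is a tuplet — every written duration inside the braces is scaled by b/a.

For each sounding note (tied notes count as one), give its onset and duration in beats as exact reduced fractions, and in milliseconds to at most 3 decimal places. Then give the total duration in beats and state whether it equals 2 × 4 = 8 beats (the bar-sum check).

1) 0.0ms=0b +184.332ms=4/7b
2) 184.332ms=4/7b +184.332ms=4/7b
3) 368.664ms=8/7b +368.664ms=8/7b
4) 737.327ms=16/7b +184.332ms=4/7b
5) 921.659ms=20/7b +368.664ms=8/7b
6) 1290.323ms=4b +161.29ms=1/2b
7) 1451.613ms=9/2b +161.29ms=1/2b
8) 1612.903ms=5b +322.581ms=1b
9) 1935.484ms=6b +645.161ms=2b
Σ=8b of 8 (186bpm 4/4) — PASS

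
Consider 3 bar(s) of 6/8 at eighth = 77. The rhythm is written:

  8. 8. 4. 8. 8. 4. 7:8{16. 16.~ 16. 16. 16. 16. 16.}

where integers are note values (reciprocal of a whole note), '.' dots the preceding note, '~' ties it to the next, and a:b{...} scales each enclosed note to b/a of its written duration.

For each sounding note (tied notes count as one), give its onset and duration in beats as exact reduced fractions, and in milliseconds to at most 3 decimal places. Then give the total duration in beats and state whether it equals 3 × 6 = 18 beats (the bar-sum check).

1) 0.0ms=0b +1168.831ms=3/2b
2) 1168.831ms=3/2b +1168.831ms=3/2b
3) 2337.662ms=3b +2337.662ms=3b
4) 4675.325ms=6b +1168.831ms=3/2b
5) 5844.156ms=15/2b +1168.831ms=3/2b
6) 7012.987ms=9b +2337.662ms=3b
7) 9350.649ms=12b +667.904ms=6/7b
8) 10018.553ms=90/7b +1335.807ms=12/7b
9) 11354.36ms=102/7b +667.904ms=6/7b
10) 12022.263ms=108/7b +667.904ms=6/7b
11) 12690.167ms=114/7b +667.904ms=6/7b
12) 13358.071ms=120/7b +667.904ms=6/7b
Σ=18b of 18 (77bpm 6/8) — PASS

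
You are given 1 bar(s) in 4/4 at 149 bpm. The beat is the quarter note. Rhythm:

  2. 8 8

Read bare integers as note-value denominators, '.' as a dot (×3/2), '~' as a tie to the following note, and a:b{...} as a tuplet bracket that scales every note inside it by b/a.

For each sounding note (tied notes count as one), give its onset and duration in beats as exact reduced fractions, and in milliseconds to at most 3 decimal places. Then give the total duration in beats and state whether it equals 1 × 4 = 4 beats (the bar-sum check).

1) 0.0ms=0b +1208.054ms=3b
2) 1208.054ms=3b +201.342ms=1/2b
3) 1409.396ms=7/2b +201.342ms=1/2b
Σ=4b of 4 (149bpm 4/4) — PASS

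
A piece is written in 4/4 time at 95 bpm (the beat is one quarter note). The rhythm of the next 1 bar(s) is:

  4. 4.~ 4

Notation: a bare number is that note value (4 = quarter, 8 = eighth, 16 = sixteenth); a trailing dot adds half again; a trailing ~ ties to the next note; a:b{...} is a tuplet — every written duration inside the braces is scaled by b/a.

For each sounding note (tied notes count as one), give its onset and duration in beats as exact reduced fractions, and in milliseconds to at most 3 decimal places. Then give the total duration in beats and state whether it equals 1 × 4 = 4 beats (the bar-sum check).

1) 0.0ms=0b +947.368ms=3/2b
2) 947.368ms=3/2b +1578.947ms=5/2b
Σ=4b of 4 (95bpm 4/4) — PASS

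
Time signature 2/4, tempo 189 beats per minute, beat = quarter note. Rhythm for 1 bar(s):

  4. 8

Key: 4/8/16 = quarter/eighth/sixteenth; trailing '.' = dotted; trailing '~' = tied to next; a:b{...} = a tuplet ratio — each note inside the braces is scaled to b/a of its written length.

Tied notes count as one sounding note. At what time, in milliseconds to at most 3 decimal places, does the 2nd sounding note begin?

1. 0.0ms @ 0 + 476.19ms (3/2)
2. 476.19ms @ 3/2 + 158.73ms (1/2)

note 2 onset = 3/2b = 476.19ms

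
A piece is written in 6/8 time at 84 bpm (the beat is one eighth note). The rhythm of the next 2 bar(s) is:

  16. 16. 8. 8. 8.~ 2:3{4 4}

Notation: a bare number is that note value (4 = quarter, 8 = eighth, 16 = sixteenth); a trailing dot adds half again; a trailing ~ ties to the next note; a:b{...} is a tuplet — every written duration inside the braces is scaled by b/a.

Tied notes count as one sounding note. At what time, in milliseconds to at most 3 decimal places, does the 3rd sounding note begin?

note 3 onset = 3/2b = 1071.429ms

1. 0.0ms @ 0 + 535.714ms (3/4)
2. 535.714ms @ 3/4 + 535.714ms (3/4)
3. 1071.429ms @ 3/2 + 1071.429ms (3/2)
4. 2142.857ms @ 3 + 1071.429ms (3/2)
5. 3214.286ms @ 9/2 + 3214.286ms (9/2)
6. 6428.571ms @ 9 + 2142.857ms (3)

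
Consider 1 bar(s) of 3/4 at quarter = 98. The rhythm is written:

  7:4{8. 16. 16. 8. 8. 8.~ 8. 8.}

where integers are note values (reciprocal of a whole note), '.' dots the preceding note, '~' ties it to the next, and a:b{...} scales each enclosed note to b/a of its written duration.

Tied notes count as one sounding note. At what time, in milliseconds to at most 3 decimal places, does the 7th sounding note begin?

1. 0.0ms @ 0 + 262.391ms (3/7)
2. 262.391ms @ 3/7 + 131.195ms (3/14)
3. 393.586ms @ 9/14 + 131.195ms (3/14)
4. 524.781ms @ 6/7 + 262.391ms (3/7)
5. 787.172ms @ 9/7 + 262.391ms (3/7)
6. 1049.563ms @ 12/7 + 524.781ms (6/7)
7. 1574.344ms @ 18/7 + 262.391ms (3/7)

note 7 onset = 18/7b = 1574.344ms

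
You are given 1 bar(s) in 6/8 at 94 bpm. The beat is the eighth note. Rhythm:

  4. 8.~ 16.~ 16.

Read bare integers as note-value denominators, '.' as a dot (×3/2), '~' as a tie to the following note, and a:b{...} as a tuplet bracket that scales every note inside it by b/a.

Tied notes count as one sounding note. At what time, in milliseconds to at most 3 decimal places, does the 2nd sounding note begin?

note 2 onset = 3b = 1914.894ms

1. 0.0ms @ 0 + 1914.894ms (3)
2. 1914.894ms @ 3 + 1914.894ms (3)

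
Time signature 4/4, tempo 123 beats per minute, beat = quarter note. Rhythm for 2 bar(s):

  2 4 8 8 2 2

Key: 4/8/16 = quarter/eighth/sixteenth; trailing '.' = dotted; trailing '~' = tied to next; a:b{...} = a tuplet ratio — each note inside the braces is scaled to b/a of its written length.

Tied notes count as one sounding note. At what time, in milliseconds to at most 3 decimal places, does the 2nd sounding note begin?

note 2 onset = 2b = 975.61ms

1. 0.0ms @ 0 + 975.61ms (2)
2. 975.61ms @ 2 + 487.805ms (1)
3. 1463.415ms @ 3 + 243.902ms (1/2)
4. 1707.317ms @ 7/2 + 243.902ms (1/2)
5. 1951.22ms @ 4 + 975.61ms (2)
6. 2926.829ms @ 6 + 975.61ms (2)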